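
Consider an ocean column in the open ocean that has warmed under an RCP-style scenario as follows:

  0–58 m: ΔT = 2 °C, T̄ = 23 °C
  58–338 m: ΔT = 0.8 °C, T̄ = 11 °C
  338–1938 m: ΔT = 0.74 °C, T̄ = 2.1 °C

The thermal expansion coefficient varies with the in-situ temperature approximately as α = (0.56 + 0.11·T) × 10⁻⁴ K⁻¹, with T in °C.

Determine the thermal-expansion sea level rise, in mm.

about 169 mm

Layer 1: α = (0.56 + 0.11×23)×10⁻⁴ = 3.09×10⁻⁴ K⁻¹
Layer 2: α = (0.56 + 0.11×11)×10⁻⁴ = 1.77×10⁻⁴ K⁻¹
Layer 3: α = (0.56 + 0.11×2.1)×10⁻⁴ = 0.791×10⁻⁴ K⁻¹
0–58 m: 2 × 58 × 3.09×10⁻⁴ = 0.035844 m
58–338 m: 280 × 0.8 × 1.77×10⁻⁴ = 0.039648 m
0.791×10⁻⁴ × 0.74 × 1600 = 0.0936544 m
Δh = 0.035844 + 0.039648 + 0.0936544 = 0.1691464 m ≈ 169 mm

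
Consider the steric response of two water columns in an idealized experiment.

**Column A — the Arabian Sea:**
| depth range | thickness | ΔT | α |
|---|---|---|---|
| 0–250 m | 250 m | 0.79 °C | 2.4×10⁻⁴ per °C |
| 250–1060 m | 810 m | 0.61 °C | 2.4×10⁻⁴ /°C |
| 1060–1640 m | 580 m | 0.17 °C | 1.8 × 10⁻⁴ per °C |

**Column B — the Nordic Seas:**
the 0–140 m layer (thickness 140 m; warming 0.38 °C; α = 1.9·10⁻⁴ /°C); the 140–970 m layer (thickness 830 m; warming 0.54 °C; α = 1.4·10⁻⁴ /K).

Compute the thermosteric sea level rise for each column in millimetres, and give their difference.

A: 180 mm; B: 73 mm; difference 110 mm

A 0.79 × 250 × 2.4×10⁻⁴ = 0.04740 m
A 250–1060 m: 0.61 × 2.4×10⁻⁴ × 810 = 0.118584 m
A 1060–1640 m: 0.17 × 1.8×10⁻⁴ × 580 = 0.017748 m
A total: 0.183732 m
B Layer 1: 140 × 1.9×10⁻⁴ × 0.38 = 0.010108 m
B 140–970 m: 0.54 × 1.4×10⁻⁴ × 830 = 0.062748 m
B total: 0.072856 m
Difference: 0.183732 − 0.072856 = 0.110876 m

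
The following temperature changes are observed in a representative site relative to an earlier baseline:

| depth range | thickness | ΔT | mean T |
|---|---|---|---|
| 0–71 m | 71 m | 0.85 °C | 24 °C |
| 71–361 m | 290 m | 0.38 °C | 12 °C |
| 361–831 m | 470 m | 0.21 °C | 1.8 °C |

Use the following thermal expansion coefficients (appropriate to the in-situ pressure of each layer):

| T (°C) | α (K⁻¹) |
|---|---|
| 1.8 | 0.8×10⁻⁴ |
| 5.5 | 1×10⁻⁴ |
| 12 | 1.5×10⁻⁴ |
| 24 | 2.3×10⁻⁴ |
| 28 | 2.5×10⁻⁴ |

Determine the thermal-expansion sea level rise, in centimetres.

Δh = 3.83 cm

Layer 1 at 24 °C → α = 2.3×10⁻⁴ K⁻¹
Layer 2 at 12 °C → α = 1.5×10⁻⁴ K⁻¹
Layer 3 at 1.8 °C → α = 0.8×10⁻⁴ K⁻¹
2.3×10⁻⁴ × 0.85 × 71 = 0.0138805 m
1.5×10⁻⁴ × 0.38 × 290 = 0.01653 m
361–831 m: 470 × 0.21 × 0.8×10⁻⁴ = 0.007896 m
Δh = 0.0138805 + 0.01653 + 0.007896 = 0.0383065 m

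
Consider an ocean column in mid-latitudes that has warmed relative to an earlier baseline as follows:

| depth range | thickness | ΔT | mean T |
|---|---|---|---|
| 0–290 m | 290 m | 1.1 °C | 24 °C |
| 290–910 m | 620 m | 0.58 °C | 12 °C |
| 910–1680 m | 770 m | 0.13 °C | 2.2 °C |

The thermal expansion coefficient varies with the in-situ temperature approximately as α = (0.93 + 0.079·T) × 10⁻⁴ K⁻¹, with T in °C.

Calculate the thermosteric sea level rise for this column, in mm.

169 mm

Layer 1: α = (0.93 + 0.079×24)×10⁻⁴ = 2.826×10⁻⁴ K⁻¹
Layer 2: α = (0.93 + 0.079×12)×10⁻⁴ = 1.878×10⁻⁴ K⁻¹
Layer 3: α = (0.93 + 0.079×2.2)×10⁻⁴ = 1.1038×10⁻⁴ K⁻¹
Layer 1: 1.1 × 290 × 2.826×10⁻⁴ = 0.0901494 m
290–910 m: 0.58 × 620 × 1.878×10⁻⁴ = 0.06753288 m
1.1038×10⁻⁴ × 0.13 × 770 = 0.011049038 m
Δh = 0.0901494 + 0.06753288 + 0.011049038 = 0.168731318 m ≈ 169 mm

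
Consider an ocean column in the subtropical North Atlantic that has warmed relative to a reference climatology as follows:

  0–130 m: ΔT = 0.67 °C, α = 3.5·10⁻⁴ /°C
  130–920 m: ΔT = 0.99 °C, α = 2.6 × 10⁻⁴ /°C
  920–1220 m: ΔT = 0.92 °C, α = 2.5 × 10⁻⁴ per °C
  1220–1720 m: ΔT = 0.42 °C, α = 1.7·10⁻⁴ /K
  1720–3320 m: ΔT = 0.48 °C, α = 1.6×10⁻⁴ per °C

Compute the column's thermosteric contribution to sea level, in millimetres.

Δh = 461 mm

0–130 m: 0.67 × 130 × 3.5×10⁻⁴ = 0.030485 m
2.6×10⁻⁴ × 0.99 × 790 = 0.203346 m
Layer 3: 2.5×10⁻⁴ × 0.92 × 300 = 0.06900 m
1220–1720 m: 500 × 0.42 × 1.7×10⁻⁴ = 0.03570 m
Layer 5: 0.48 × 1600 × 1.6×10⁻⁴ = 0.12288 m
Δh = 0.030485 + 0.203346 + 0.06900 + 0.03570 + 0.12288 = 0.461411 m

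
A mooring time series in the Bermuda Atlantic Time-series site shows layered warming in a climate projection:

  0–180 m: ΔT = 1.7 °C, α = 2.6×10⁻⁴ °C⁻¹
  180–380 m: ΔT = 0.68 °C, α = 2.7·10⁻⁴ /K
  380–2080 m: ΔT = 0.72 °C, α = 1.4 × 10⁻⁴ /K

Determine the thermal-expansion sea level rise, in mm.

about 290 mm

0–180 m: 2.6×10⁻⁴ × 1.7 × 180 = 0.07956 m
0.68 × 2.7×10⁻⁴ × 200 = 0.03672 m
0.72 × 1.4×10⁻⁴ × 1700 = 0.17136 m
Δh = 0.07956 + 0.03672 + 0.17136 = 0.28764 m ≈ 290 mm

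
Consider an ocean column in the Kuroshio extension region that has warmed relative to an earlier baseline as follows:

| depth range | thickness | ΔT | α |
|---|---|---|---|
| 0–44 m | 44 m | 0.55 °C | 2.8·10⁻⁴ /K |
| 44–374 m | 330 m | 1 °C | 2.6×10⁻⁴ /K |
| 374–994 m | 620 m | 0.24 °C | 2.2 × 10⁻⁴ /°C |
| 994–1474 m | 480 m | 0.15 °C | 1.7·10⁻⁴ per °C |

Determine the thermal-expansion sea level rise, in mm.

0–44 m: 0.55 × 44 × 2.8×10⁻⁴ = 0.006776 m
2.6×10⁻⁴ × 330 × 1 = 0.08580 m
0.24 × 620 × 2.2×10⁻⁴ = 0.032736 m
994–1474 m: 0.15 × 480 × 1.7×10⁻⁴ = 0.01224 m
Δh = 0.006776 + 0.08580 + 0.032736 + 0.01224 = 0.137552 m ≈ 138 mm

138 mm of thermosteric rise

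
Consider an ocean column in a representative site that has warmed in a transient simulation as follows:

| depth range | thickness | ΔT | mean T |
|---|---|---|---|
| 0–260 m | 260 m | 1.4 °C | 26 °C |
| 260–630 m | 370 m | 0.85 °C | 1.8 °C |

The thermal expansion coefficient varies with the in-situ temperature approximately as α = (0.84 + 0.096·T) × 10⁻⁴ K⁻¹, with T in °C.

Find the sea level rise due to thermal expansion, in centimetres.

Layer 1: α = (0.84 + 0.096×26)×10⁻⁴ = 3.336×10⁻⁴ K⁻¹
Layer 2: α = (0.84 + 0.096×1.8)×10⁻⁴ = 1.0128×10⁻⁴ K⁻¹
0–260 m: 3.336×10⁻⁴ × 1.4 × 260 = 0.1214304 m
Layer 2: 0.85 × 370 × 1.0128×10⁻⁴ = 0.03185256 m
Δh = 0.1214304 + 0.03185256 = 0.15328296 m ≈ 15 cm

about 15 cm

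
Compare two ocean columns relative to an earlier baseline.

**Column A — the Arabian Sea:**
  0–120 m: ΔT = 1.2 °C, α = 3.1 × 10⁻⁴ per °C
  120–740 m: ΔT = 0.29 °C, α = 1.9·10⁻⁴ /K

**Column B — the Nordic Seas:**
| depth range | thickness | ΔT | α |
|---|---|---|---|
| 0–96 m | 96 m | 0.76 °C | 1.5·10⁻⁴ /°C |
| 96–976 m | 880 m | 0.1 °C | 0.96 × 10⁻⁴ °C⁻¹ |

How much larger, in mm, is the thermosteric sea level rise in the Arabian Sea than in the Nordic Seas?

Δh_A − Δh_B ≈ 59 mm

A 3.1×10⁻⁴ × 1.2 × 120 = 0.04464 m
A Layer 2: 1.9×10⁻⁴ × 620 × 0.29 = 0.034162 m
A total: 0.078802 m
B 0.76 × 96 × 1.5×10⁻⁴ = 0.010944 m
B Layer 2: 0.96×10⁻⁴ × 880 × 0.1 = 0.008448 m
B total: 0.019392 m
Difference: 0.078802 − 0.019392 = 0.05941 m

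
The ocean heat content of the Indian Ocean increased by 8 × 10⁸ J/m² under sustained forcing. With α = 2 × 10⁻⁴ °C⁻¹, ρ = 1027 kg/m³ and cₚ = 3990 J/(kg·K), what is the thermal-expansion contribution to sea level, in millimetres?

Δh = αQ/(ρcₚ) = 2×10⁻⁴ × 8×10⁸ / (1027 × 3990) ≈ 0.039046 m

39 mm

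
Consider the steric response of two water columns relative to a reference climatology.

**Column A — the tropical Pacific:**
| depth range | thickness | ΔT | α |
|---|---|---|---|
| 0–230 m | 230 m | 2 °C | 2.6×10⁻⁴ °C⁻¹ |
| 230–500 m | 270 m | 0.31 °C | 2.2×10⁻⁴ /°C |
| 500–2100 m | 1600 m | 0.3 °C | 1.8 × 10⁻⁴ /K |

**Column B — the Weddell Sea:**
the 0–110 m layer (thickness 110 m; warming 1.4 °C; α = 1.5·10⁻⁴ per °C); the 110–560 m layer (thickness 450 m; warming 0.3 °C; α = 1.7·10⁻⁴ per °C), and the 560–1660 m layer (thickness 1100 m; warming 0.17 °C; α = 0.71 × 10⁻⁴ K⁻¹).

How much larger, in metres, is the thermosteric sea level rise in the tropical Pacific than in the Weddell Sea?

0.165 m larger

A 2 × 230 × 2.6×10⁻⁴ = 0.11960 m
A 0.31 × 270 × 2.2×10⁻⁴ = 0.018414 m
A 500–2100 m: 1.8×10⁻⁴ × 1600 × 0.3 = 0.08640 m
A total: 0.224414 m
B Layer 1: 1.4 × 110 × 1.5×10⁻⁴ = 0.02310 m
B 450 × 0.3 × 1.7×10⁻⁴ = 0.02295 m
B 0.71×10⁻⁴ × 1100 × 0.17 = 0.013277 m
B total: 0.059327 m
Difference: 0.224414 − 0.059327 = 0.165087 m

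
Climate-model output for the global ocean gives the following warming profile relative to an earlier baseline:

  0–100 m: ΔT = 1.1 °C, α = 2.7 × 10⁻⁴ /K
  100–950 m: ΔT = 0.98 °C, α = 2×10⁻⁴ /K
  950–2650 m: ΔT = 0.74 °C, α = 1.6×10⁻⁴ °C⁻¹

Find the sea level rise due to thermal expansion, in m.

0–100 m: 2.7×10⁻⁴ × 100 × 1.1 = 0.02970 m
100–950 m: 0.98 × 850 × 2×10⁻⁴ = 0.16660 m
Layer 3: 0.74 × 1700 × 1.6×10⁻⁴ = 0.20128 m
Δh = 0.02970 + 0.16660 + 0.20128 = 0.39758 m ≈ 0.398 m

0.398 m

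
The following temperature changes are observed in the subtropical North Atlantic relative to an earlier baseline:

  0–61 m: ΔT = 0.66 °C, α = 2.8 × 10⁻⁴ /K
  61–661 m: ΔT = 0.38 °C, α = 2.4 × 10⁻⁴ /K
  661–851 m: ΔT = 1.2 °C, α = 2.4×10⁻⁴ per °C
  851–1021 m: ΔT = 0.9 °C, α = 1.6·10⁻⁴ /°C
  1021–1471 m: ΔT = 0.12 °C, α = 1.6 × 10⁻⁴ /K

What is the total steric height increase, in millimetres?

2.8×10⁻⁴ × 0.66 × 61 = 0.0112728 m
Layer 2: 0.38 × 600 × 2.4×10⁻⁴ = 0.05472 m
1.2 × 190 × 2.4×10⁻⁴ = 0.05472 m
851–1021 m: 170 × 1.6×10⁻⁴ × 0.9 = 0.02448 m
1.6×10⁻⁴ × 0.12 × 450 = 0.00864 m
Δh = 0.0112728 + 0.05472 + 0.05472 + 0.02448 + 0.00864 = 0.1538328 m ≈ 154 mm

Δh ≈ 154 mm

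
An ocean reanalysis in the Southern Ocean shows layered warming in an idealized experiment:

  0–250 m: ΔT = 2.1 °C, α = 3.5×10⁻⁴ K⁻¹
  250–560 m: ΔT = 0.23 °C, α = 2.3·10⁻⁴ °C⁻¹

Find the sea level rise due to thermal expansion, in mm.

250 × 3.5×10⁻⁴ × 2.1 = 0.18375 m
310 × 0.23 × 2.3×10⁻⁴ = 0.016399 m
Δh = 0.18375 + 0.016399 = 0.200149 m

Δh ≈ 200 mm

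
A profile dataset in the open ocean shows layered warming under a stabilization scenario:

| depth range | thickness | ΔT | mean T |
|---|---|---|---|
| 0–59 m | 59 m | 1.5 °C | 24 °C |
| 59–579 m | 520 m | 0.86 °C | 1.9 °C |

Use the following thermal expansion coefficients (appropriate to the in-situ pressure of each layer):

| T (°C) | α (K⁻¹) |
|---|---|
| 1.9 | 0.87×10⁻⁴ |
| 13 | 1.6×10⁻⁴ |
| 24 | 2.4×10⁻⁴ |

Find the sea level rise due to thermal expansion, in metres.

about 0.0601 m

Layer 1 at 24 °C → α = 2.4×10⁻⁴ K⁻¹
Layer 2 at 1.9 °C → α = 0.87×10⁻⁴ K⁻¹
Layer 1: 59 × 2.4×10⁻⁴ × 1.5 = 0.02124 m
59–579 m: 520 × 0.87×10⁻⁴ × 0.86 = 0.0389064 m
Δh = 0.02124 + 0.0389064 = 0.0601464 m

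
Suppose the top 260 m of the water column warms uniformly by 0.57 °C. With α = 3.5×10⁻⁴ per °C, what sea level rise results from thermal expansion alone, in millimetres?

Δh = αΔT·H = 3.5×10⁻⁴ × 0.57 × 260 = 0.05187 m

51.9 mm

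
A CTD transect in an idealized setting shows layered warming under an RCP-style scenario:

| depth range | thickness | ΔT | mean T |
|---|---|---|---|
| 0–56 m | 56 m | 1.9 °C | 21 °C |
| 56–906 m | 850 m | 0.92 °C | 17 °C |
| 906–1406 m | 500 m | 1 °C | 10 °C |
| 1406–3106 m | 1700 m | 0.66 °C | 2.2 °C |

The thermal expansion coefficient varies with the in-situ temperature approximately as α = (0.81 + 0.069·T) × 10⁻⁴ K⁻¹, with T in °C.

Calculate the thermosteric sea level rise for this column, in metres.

Layer 1: α = (0.81 + 0.069×21)×10⁻⁴ = 2.259×10⁻⁴ K⁻¹
Layer 2: α = (0.81 + 0.069×17)×10⁻⁴ = 1.983×10⁻⁴ K⁻¹
Layer 3: α = (0.81 + 0.069×10)×10⁻⁴ = 1.5×10⁻⁴ K⁻¹
Layer 4: α = (0.81 + 0.069×2.2)×10⁻⁴ = 0.9618×10⁻⁴ K⁻¹
Layer 1: 1.9 × 2.259×10⁻⁴ × 56 = 0.02403576 m
56–906 m: 0.92 × 1.983×10⁻⁴ × 850 = 0.1550706 m
906–1406 m: 1 × 1.5×10⁻⁴ × 500 = 0.07500 m
1406–3106 m: 0.66 × 1700 × 0.9618×10⁻⁴ = 0.10791396 m
Δh = 0.02403576 + 0.1550706 + 0.07500 + 0.10791396 = 0.36202032 m ≈ 0.362 m

Δh ≈ 0.362 m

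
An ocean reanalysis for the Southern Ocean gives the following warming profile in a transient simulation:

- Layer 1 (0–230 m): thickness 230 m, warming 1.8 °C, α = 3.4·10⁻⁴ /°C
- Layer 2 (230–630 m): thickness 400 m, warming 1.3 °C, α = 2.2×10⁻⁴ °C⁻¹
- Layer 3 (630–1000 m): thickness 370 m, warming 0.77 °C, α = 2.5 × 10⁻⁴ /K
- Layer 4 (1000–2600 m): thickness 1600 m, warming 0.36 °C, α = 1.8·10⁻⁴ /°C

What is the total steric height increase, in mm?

3.4×10⁻⁴ × 230 × 1.8 = 0.14076 m
Layer 2: 400 × 2.2×10⁻⁴ × 1.3 = 0.11440 m
630–1000 m: 0.77 × 370 × 2.5×10⁻⁴ = 0.071225 m
Layer 4: 0.36 × 1.8×10⁻⁴ × 1600 = 0.10368 m
Δh = 0.14076 + 0.11440 + 0.071225 + 0.10368 = 0.430065 m

Δh ≈ 430 mm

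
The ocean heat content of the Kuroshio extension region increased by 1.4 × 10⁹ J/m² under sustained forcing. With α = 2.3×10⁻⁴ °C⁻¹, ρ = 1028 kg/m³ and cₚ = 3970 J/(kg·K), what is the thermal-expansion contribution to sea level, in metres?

Δh = αQ/(ρcₚ) = 2.3×10⁻⁴ × 1.4×10⁹ / (1028 × 3970) ≈ 0.078899 m

0.0789 m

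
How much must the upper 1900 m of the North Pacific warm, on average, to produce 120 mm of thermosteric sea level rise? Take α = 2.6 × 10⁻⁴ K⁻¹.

0.243 K

ΔT = Δh/(αH) = 0.12 / (2.6×10⁻⁴ × 1900) ≈ 0.2429 K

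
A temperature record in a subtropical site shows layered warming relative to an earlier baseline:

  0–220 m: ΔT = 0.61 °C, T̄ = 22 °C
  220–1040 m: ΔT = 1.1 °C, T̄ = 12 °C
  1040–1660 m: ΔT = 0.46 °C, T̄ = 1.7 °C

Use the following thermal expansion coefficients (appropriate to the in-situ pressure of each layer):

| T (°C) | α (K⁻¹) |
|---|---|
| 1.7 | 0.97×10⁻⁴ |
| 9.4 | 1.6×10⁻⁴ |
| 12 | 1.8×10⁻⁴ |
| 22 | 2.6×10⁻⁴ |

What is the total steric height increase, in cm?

22.5 cm

Layer 1 at 22 °C → α = 2.6×10⁻⁴ K⁻¹
Layer 2 at 12 °C → α = 1.8×10⁻⁴ K⁻¹
Layer 3 at 1.7 °C → α = 0.97×10⁻⁴ K⁻¹
0–220 m: 0.61 × 2.6×10⁻⁴ × 220 = 0.034892 m
Layer 2: 820 × 1.1 × 1.8×10⁻⁴ = 0.16236 m
0.46 × 620 × 0.97×10⁻⁴ = 0.0276644 m
Δh = 0.034892 + 0.16236 + 0.0276644 = 0.2249164 m ≈ 22.5 cm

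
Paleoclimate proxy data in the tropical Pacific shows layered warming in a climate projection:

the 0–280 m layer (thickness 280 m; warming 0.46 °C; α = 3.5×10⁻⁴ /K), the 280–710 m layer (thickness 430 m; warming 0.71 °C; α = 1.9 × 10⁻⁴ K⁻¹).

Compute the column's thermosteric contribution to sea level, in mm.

Δh ≈ 103 mm

280 × 3.5×10⁻⁴ × 0.46 = 0.04508 m
430 × 0.71 × 1.9×10⁻⁴ = 0.058007 m
Δh = 0.04508 + 0.058007 = 0.103087 m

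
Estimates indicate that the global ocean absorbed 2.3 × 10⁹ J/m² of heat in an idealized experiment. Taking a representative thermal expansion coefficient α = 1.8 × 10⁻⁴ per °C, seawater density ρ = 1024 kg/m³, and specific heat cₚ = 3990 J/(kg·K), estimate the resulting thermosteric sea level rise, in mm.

100 mm of thermosteric rise

Δh = αQ/(ρcₚ) = 1.8×10⁻⁴ × 2.3×10⁹ / (1024 × 3990) ≈ 0.10133 m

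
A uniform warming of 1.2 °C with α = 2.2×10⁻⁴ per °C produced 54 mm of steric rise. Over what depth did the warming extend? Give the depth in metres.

H = Δh/(αΔT) = 0.054 / (2.2×10⁻⁴ × 1.2) ≈ 204.5 m

about 205 m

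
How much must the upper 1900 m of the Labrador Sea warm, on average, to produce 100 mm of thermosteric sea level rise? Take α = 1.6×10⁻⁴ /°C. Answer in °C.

0.329 °C

ΔT = Δh/(αH) = 0.1 / (1.6×10⁻⁴ × 1900) ≈ 0.3289 °C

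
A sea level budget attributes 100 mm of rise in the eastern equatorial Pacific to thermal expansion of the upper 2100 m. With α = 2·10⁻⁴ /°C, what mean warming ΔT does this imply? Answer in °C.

about 0.238 °C

ΔT = Δh/(αH) = 0.1 / (2×10⁻⁴ × 2100) ≈ 0.2381 °C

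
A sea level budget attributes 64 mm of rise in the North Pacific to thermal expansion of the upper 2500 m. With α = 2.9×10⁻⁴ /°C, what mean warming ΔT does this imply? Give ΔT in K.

ΔT = Δh/(αH) = 0.064 / (2.9×10⁻⁴ × 2500) ≈ 0.08828 K

0.0883 K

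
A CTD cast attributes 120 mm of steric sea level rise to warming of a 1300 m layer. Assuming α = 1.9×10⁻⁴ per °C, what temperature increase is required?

0.486 °C

ΔT = Δh/(αH) = 0.12 / (1.9×10⁻⁴ × 1300) ≈ 0.4858 °C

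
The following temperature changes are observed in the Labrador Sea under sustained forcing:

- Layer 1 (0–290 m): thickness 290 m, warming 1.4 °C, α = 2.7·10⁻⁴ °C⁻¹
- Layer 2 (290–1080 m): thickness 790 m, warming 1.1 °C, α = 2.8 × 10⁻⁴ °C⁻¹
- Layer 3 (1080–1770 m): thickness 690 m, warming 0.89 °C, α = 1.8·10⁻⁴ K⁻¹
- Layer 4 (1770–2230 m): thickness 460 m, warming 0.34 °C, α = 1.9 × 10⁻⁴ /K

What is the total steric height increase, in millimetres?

about 493 mm

2.7×10⁻⁴ × 290 × 1.4 = 0.10962 m
790 × 2.8×10⁻⁴ × 1.1 = 0.24332 m
Layer 3: 1.8×10⁻⁴ × 690 × 0.89 = 0.110538 m
Layer 4: 0.34 × 460 × 1.9×10⁻⁴ = 0.029716 m
Δh = 0.10962 + 0.24332 + 0.110538 + 0.029716 = 0.493194 m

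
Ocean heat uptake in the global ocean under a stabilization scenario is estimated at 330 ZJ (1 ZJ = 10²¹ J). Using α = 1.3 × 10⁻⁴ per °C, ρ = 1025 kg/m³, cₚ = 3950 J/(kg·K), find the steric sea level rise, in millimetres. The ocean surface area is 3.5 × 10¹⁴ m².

about 30.3 mm

Per unit area: Q = 330×10²¹ / (3.5×10¹⁴) ≈ 9.429×10⁸ J/m²
Δh = αQ/(ρcₚ) = 1.3×10⁻⁴ × 9.429×10⁸ / (1025 × 3950) ≈ 0.030275 m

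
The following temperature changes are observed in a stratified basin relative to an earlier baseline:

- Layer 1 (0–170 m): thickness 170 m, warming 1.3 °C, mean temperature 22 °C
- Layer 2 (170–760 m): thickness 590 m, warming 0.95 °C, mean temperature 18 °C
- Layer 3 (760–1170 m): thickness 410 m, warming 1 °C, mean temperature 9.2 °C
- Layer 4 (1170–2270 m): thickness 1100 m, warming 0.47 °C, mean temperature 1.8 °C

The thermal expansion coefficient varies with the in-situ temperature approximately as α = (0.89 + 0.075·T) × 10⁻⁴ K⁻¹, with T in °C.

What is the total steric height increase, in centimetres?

Layer 1: α = (0.89 + 0.075×22)×10⁻⁴ = 2.54×10⁻⁴ K⁻¹
Layer 2: α = (0.89 + 0.075×18)×10⁻⁴ = 2.24×10⁻⁴ K⁻¹
Layer 3: α = (0.89 + 0.075×9.2)×10⁻⁴ = 1.58×10⁻⁴ K⁻¹
Layer 4: α = (0.89 + 0.075×1.8)×10⁻⁴ = 1.025×10⁻⁴ K⁻¹
0–170 m: 2.54×10⁻⁴ × 170 × 1.3 = 0.056134 m
2.24×10⁻⁴ × 590 × 0.95 = 0.125552 m
760–1170 m: 410 × 1 × 1.58×10⁻⁴ = 0.06478 m
0.47 × 1.025×10⁻⁴ × 1100 = 0.0529925 m
Δh = 0.056134 + 0.125552 + 0.06478 + 0.0529925 = 0.2994585 m

29.9 cm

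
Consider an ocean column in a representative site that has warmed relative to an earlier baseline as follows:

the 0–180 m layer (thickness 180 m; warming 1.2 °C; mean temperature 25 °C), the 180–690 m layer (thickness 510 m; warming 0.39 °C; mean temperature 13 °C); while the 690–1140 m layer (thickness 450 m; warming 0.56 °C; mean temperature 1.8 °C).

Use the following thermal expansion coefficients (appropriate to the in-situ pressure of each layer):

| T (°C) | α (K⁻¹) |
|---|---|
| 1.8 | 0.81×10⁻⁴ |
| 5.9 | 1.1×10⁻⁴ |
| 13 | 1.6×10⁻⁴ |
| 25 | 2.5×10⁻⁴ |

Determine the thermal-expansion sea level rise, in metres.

0.106 m

Layer 1 at 25 °C → α = 2.5×10⁻⁴ K⁻¹
Layer 2 at 13 °C → α = 1.6×10⁻⁴ K⁻¹
Layer 3 at 1.8 °C → α = 0.81×10⁻⁴ K⁻¹
0–180 m: 2.5×10⁻⁴ × 1.2 × 180 = 0.05400 m
1.6×10⁻⁴ × 0.39 × 510 = 0.031824 m
690–1140 m: 0.56 × 0.81×10⁻⁴ × 450 = 0.020412 m
Δh = 0.05400 + 0.031824 + 0.020412 = 0.106236 m ≈ 0.106 m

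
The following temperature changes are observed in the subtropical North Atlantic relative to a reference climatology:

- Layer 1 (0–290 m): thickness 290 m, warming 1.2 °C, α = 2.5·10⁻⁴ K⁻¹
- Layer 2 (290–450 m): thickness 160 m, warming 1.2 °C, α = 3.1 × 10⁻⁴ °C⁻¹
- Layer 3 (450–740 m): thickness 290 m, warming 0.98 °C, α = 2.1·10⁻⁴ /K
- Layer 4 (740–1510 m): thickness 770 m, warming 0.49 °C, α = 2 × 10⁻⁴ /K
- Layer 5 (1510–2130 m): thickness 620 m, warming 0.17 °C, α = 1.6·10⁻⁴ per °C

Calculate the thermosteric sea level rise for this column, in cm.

1.2 × 2.5×10⁻⁴ × 290 = 0.08700 m
290–450 m: 1.2 × 160 × 3.1×10⁻⁴ = 0.05952 m
450–740 m: 290 × 0.98 × 2.1×10⁻⁴ = 0.059682 m
740–1510 m: 0.49 × 2×10⁻⁴ × 770 = 0.07546 m
1510–2130 m: 1.6×10⁻⁴ × 0.17 × 620 = 0.016864 m
Δh = 0.08700 + 0.05952 + 0.059682 + 0.07546 + 0.016864 = 0.298526 m ≈ 29.9 cm

Δh = 29.9 cm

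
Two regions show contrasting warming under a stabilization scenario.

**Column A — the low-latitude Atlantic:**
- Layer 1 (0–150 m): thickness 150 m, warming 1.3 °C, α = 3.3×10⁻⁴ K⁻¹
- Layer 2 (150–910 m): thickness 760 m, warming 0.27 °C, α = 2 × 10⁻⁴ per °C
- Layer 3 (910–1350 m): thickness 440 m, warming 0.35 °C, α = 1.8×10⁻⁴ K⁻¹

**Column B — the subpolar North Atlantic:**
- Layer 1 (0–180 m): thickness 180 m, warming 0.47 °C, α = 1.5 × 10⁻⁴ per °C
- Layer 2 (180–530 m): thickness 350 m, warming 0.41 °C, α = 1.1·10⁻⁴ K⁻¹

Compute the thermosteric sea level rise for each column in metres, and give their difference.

A Layer 1: 3.3×10⁻⁴ × 1.3 × 150 = 0.06435 m
A Layer 2: 0.27 × 760 × 2×10⁻⁴ = 0.04104 m
A 910–1350 m: 0.35 × 1.8×10⁻⁴ × 440 = 0.02772 m
A total: 0.13311 m
B 180 × 0.47 × 1.5×10⁻⁴ = 0.01269 m
B 180–530 m: 1.1×10⁻⁴ × 0.41 × 350 = 0.015785 m
B total: 0.028475 m
Difference: 0.13311 − 0.028475 = 0.104635 m

A: 0.133 m; B: 0.0285 m; difference 0.105 m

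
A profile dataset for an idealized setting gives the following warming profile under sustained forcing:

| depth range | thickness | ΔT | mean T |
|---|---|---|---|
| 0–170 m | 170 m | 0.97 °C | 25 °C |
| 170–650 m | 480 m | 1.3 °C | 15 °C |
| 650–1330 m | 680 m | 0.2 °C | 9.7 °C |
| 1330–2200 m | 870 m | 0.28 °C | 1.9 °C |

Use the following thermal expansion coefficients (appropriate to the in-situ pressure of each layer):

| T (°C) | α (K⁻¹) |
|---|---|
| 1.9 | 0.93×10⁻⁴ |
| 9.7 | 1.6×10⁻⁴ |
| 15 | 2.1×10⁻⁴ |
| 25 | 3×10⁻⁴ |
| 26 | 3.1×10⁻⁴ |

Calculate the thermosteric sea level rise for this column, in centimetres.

22.5 cm

Layer 1 at 25 °C → α = 3×10⁻⁴ K⁻¹
Layer 2 at 15 °C → α = 2.1×10⁻⁴ K⁻¹
Layer 3 at 9.7 °C → α = 1.6×10⁻⁴ K⁻¹
Layer 4 at 1.9 °C → α = 0.93×10⁻⁴ K⁻¹
Layer 1: 170 × 0.97 × 3×10⁻⁴ = 0.04947 m
170–650 m: 1.3 × 480 × 2.1×10⁻⁴ = 0.13104 m
680 × 1.6×10⁻⁴ × 0.2 = 0.02176 m
1330–2200 m: 0.28 × 0.93×10⁻⁴ × 870 = 0.0226548 m
Δh = 0.04947 + 0.13104 + 0.02176 + 0.0226548 = 0.2249248 m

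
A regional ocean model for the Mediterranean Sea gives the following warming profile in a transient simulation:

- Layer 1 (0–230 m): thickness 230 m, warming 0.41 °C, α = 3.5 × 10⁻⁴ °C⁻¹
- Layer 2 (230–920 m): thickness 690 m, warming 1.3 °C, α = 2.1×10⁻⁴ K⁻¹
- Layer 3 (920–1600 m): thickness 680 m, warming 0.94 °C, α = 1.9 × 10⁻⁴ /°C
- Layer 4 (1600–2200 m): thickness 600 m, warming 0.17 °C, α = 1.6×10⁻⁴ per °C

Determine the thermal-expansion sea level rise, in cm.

36 cm

230 × 0.41 × 3.5×10⁻⁴ = 0.033005 m
Layer 2: 690 × 1.3 × 2.1×10⁻⁴ = 0.18837 m
1.9×10⁻⁴ × 0.94 × 680 = 0.121448 m
1600–2200 m: 0.17 × 600 × 1.6×10⁻⁴ = 0.01632 m
Δh = 0.033005 + 0.18837 + 0.121448 + 0.01632 = 0.359143 m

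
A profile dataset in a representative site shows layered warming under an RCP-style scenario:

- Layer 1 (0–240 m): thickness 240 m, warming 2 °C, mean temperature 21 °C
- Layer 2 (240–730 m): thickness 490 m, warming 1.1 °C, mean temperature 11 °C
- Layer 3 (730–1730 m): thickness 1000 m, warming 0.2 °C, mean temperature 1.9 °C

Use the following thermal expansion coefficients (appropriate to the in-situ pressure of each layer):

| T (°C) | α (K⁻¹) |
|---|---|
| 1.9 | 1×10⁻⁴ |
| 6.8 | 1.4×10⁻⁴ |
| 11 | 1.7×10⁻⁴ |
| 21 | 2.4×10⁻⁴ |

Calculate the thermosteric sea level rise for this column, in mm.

Δh = 227 mm

Layer 1 at 21 °C → α = 2.4×10⁻⁴ K⁻¹
Layer 2 at 11 °C → α = 1.7×10⁻⁴ K⁻¹
Layer 3 at 1.9 °C → α = 1×10⁻⁴ K⁻¹
0–240 m: 240 × 2 × 2.4×10⁻⁴ = 0.11520 m
Layer 2: 1.1 × 490 × 1.7×10⁻⁴ = 0.09163 m
1×10⁻⁴ × 1000 × 0.2 = 0.02000 m
Δh = 0.11520 + 0.09163 + 0.02000 = 0.22683 m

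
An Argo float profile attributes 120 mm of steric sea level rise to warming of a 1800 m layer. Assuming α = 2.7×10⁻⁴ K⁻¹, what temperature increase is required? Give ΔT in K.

about 0.247 K

ΔT = Δh/(αH) = 0.12 / (2.7×10⁻⁴ × 1800) ≈ 0.2469 K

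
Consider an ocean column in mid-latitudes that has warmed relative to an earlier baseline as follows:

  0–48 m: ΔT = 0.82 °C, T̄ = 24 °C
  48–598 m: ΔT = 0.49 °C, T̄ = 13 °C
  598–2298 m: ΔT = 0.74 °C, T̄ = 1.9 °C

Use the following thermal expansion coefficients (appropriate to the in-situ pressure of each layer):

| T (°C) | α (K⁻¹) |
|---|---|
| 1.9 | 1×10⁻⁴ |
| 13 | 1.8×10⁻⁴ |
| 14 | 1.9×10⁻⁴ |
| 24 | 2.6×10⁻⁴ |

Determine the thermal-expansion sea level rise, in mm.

Layer 1 at 24 °C → α = 2.6×10⁻⁴ K⁻¹
Layer 2 at 13 °C → α = 1.8×10⁻⁴ K⁻¹
Layer 3 at 1.9 °C → α = 1×10⁻⁴ K⁻¹
0.82 × 2.6×10⁻⁴ × 48 = 0.0102336 m
Layer 2: 1.8×10⁻⁴ × 550 × 0.49 = 0.04851 m
598–2298 m: 1×10⁻⁴ × 0.74 × 1700 = 0.12580 m
Δh = 0.0102336 + 0.04851 + 0.12580 = 0.1845436 m

Δh = 185 mm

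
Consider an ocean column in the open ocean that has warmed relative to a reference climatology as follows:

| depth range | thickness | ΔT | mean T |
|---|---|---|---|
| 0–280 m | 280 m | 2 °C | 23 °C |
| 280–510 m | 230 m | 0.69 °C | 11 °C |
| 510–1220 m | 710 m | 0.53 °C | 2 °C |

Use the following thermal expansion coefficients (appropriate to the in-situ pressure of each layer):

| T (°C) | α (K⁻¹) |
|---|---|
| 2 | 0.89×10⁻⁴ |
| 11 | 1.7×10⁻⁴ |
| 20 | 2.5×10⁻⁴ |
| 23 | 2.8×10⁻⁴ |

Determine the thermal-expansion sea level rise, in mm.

Δh ≈ 217 mm

Layer 1 at 23 °C → α = 2.8×10⁻⁴ K⁻¹
Layer 2 at 11 °C → α = 1.7×10⁻⁴ K⁻¹
Layer 3 at 2 °C → α = 0.89×10⁻⁴ K⁻¹
0–280 m: 2 × 2.8×10⁻⁴ × 280 = 0.15680 m
280–510 m: 1.7×10⁻⁴ × 230 × 0.69 = 0.026979 m
Layer 3: 0.89×10⁻⁴ × 710 × 0.53 = 0.0334907 m
Δh = 0.15680 + 0.026979 + 0.0334907 = 0.2172697 m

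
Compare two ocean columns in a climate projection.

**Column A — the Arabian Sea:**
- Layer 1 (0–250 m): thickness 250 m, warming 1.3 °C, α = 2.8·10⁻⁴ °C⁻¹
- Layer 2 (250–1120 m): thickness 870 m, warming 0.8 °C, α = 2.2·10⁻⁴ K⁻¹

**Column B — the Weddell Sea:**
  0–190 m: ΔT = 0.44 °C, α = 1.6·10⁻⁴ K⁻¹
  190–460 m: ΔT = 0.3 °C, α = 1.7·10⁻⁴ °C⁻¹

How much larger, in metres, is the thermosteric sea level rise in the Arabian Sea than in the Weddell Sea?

0.217 m

A 1.3 × 250 × 2.8×10⁻⁴ = 0.09100 m
A 870 × 2.2×10⁻⁴ × 0.8 = 0.15312 m
A total: 0.24412 m
B Layer 1: 1.6×10⁻⁴ × 190 × 0.44 = 0.013376 m
B 190–460 m: 0.3 × 270 × 1.7×10⁻⁴ = 0.01377 m
B total: 0.027146 m
Difference: 0.24412 − 0.027146 = 0.216974 m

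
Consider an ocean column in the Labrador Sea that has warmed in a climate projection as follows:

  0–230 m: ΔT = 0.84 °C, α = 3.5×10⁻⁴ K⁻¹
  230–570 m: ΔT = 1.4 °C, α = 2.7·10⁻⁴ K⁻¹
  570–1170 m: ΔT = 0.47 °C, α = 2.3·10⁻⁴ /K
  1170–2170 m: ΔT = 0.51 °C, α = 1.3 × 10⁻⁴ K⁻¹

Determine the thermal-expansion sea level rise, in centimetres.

about 33 cm

Layer 1: 3.5×10⁻⁴ × 230 × 0.84 = 0.06762 m
340 × 2.7×10⁻⁴ × 1.4 = 0.12852 m
Layer 3: 0.47 × 2.3×10⁻⁴ × 600 = 0.06486 m
Layer 4: 1.3×10⁻⁴ × 0.51 × 1000 = 0.06630 m
Δh = 0.06762 + 0.12852 + 0.06486 + 0.06630 = 0.32730 m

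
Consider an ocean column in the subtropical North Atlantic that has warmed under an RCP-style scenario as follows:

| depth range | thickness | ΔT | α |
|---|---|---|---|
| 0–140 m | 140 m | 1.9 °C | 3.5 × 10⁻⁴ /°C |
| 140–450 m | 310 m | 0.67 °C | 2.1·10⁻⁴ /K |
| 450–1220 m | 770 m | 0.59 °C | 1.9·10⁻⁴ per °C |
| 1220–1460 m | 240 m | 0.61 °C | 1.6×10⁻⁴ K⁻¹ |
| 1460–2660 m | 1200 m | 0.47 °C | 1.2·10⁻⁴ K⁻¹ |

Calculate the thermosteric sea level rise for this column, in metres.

0–140 m: 1.9 × 140 × 3.5×10⁻⁴ = 0.09310 m
Layer 2: 2.1×10⁻⁴ × 310 × 0.67 = 0.043617 m
Layer 3: 0.59 × 1.9×10⁻⁴ × 770 = 0.086317 m
1220–1460 m: 1.6×10⁻⁴ × 240 × 0.61 = 0.023424 m
0.47 × 1200 × 1.2×10⁻⁴ = 0.06768 m
Δh = 0.09310 + 0.043617 + 0.086317 + 0.023424 + 0.06768 = 0.314138 m ≈ 0.314 m

0.314 m of thermosteric rise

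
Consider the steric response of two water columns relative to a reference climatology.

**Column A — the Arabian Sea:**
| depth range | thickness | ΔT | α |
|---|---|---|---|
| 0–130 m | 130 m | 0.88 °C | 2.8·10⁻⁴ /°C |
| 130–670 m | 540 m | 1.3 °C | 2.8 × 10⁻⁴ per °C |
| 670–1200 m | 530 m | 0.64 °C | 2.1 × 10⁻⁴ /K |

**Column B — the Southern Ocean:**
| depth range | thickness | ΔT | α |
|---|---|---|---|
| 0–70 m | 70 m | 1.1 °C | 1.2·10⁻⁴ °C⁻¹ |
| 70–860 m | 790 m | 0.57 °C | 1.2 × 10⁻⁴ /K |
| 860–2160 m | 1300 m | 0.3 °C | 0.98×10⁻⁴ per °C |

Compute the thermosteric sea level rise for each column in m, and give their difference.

A: 0.30 m; B: 0.10 m; difference 0.20 m

A 0.88 × 130 × 2.8×10⁻⁴ = 0.032032 m
A 1.3 × 2.8×10⁻⁴ × 540 = 0.19656 m
A 2.1×10⁻⁴ × 0.64 × 530 = 0.071232 m
A total: 0.299824 m
B 0–70 m: 1.1 × 1.2×10⁻⁴ × 70 = 0.00924 m
B 790 × 0.57 × 1.2×10⁻⁴ = 0.054036 m
B 0.98×10⁻⁴ × 1300 × 0.3 = 0.03822 m
B total: 0.101496 m
Difference: 0.299824 − 0.101496 = 0.198328 m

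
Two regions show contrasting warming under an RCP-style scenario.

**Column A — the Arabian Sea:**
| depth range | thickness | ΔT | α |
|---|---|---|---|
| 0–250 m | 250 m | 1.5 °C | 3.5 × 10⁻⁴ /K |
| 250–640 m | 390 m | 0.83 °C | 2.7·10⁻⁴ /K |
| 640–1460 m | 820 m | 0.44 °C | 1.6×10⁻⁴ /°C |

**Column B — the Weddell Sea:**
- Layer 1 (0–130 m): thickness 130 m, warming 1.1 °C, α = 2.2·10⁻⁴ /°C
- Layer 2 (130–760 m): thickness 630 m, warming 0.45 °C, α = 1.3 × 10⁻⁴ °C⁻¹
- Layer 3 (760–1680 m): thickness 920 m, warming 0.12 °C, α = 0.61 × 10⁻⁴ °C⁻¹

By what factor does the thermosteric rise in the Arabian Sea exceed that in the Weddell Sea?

A Layer 1: 1.5 × 3.5×10⁻⁴ × 250 = 0.13125 m
A 0.83 × 390 × 2.7×10⁻⁴ = 0.087399 m
A Layer 3: 820 × 0.44 × 1.6×10⁻⁴ = 0.057728 m
A total: 0.276377 m
B 1.1 × 130 × 2.2×10⁻⁴ = 0.03146 m
B 130–760 m: 1.3×10⁻⁴ × 630 × 0.45 = 0.036855 m
B 760–1680 m: 0.12 × 0.61×10⁻⁴ × 920 = 0.0067344 m
B total: 0.0750494 m
Ratio: 0.276377 / 0.0750494 ≈ 3.683

3.68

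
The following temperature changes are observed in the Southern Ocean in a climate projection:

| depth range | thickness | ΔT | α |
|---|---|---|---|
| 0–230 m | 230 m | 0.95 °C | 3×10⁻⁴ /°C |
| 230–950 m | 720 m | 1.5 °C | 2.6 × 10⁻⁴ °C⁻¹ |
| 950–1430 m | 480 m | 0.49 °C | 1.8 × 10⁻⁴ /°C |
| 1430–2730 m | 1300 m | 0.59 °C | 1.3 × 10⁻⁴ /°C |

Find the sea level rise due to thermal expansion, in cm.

49 cm

0.95 × 3×10⁻⁴ × 230 = 0.06555 m
230–950 m: 2.6×10⁻⁴ × 720 × 1.5 = 0.28080 m
1.8×10⁻⁴ × 0.49 × 480 = 0.042336 m
Layer 4: 0.59 × 1.3×10⁻⁴ × 1300 = 0.09971 m
Δh = 0.06555 + 0.28080 + 0.042336 + 0.09971 = 0.488396 m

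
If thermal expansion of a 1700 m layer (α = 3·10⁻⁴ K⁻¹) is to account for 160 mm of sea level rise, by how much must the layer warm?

ΔT = Δh/(αH) = 0.16 / (3×10⁻⁴ × 1700) ≈ 0.3137 °C

0.314 °C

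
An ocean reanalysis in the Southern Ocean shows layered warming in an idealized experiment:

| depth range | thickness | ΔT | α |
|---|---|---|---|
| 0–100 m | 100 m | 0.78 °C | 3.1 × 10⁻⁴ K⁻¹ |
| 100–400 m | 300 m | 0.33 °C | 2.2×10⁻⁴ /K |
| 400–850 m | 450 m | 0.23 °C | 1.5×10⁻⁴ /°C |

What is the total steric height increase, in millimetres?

61.5 mm of thermosteric rise

0.78 × 3.1×10⁻⁴ × 100 = 0.02418 m
100–400 m: 300 × 2.2×10⁻⁴ × 0.33 = 0.02178 m
400–850 m: 0.23 × 450 × 1.5×10⁻⁴ = 0.015525 m
Δh = 0.02418 + 0.02178 + 0.015525 = 0.061485 m ≈ 61.5 mm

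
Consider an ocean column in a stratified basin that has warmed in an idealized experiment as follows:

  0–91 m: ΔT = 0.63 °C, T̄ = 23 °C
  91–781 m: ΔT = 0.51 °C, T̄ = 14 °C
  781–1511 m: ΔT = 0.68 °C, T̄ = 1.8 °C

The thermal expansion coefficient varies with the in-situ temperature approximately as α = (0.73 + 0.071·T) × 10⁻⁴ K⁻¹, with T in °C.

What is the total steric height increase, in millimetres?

Layer 1: α = (0.73 + 0.071×23)×10⁻⁴ = 2.363×10⁻⁴ K⁻¹
Layer 2: α = (0.73 + 0.071×14)×10⁻⁴ = 1.724×10⁻⁴ K⁻¹
Layer 3: α = (0.73 + 0.071×1.8)×10⁻⁴ = 0.8578×10⁻⁴ K⁻¹
Layer 1: 0.63 × 91 × 2.363×10⁻⁴ = 0.013547079 m
91–781 m: 0.51 × 1.724×10⁻⁴ × 690 = 0.06066756 m
781–1511 m: 730 × 0.8578×10⁻⁴ × 0.68 = 0.042581192 m
Δh = 0.013547079 + 0.06066756 + 0.042581192 = 0.116795831 m ≈ 117 mm

Δh = 117 mm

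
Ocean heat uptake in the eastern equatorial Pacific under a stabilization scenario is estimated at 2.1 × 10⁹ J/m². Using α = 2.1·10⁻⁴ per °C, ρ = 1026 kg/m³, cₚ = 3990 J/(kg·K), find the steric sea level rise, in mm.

Δh = αQ/(ρcₚ) = 2.1×10⁻⁴ × 2.1×10⁹ / (1026 × 3990) ≈ 0.10773 m

Δh ≈ 110 mm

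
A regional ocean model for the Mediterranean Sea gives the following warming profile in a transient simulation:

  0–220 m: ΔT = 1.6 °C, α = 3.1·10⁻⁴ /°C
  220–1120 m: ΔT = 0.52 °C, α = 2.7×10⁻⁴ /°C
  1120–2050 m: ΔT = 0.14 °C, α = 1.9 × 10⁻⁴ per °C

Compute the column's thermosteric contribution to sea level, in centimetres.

about 26.0 cm

1.6 × 3.1×10⁻⁴ × 220 = 0.10912 m
Layer 2: 0.52 × 900 × 2.7×10⁻⁴ = 0.12636 m
Layer 3: 930 × 1.9×10⁻⁴ × 0.14 = 0.024738 m
Δh = 0.10912 + 0.12636 + 0.024738 = 0.260218 m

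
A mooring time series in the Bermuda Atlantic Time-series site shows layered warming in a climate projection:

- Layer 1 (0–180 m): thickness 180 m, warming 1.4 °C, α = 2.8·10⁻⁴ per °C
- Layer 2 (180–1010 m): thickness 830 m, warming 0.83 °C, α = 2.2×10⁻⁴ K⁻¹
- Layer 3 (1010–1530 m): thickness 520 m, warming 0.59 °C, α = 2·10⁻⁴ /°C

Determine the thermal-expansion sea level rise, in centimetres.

Δh = 28 cm

Layer 1: 2.8×10⁻⁴ × 180 × 1.4 = 0.07056 m
180–1010 m: 2.2×10⁻⁴ × 830 × 0.83 = 0.151558 m
Layer 3: 0.59 × 2×10⁻⁴ × 520 = 0.06136 m
Δh = 0.07056 + 0.151558 + 0.06136 = 0.283478 m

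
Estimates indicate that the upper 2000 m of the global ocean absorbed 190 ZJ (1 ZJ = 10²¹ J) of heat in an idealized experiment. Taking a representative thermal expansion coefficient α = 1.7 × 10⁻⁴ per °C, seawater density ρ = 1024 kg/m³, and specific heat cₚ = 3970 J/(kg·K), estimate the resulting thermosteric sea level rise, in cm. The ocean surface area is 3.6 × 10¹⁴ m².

Δh = 2.2 cm

Per unit area: Q = 190×10²¹ / (3.6×10¹⁴) ≈ 5.278×10⁸ J/m²
Δh = αQ/(ρcₚ) = 1.7×10⁻⁴ × 5.278×10⁸ / (1024 × 3970) ≈ 0.022071 m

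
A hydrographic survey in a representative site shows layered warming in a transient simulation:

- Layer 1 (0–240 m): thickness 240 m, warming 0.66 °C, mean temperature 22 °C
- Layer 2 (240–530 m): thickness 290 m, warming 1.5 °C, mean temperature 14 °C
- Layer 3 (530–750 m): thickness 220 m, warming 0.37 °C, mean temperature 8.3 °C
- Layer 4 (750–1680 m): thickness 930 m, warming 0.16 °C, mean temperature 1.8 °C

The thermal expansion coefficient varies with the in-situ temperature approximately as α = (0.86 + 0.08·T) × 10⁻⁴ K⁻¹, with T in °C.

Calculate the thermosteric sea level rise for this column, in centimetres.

about 15.5 cm

Layer 1: α = (0.86 + 0.08×22)×10⁻⁴ = 2.62×10⁻⁴ K⁻¹
Layer 2: α = (0.86 + 0.08×14)×10⁻⁴ = 1.98×10⁻⁴ K⁻¹
Layer 3: α = (0.86 + 0.08×8.3)×10⁻⁴ = 1.524×10⁻⁴ K⁻¹
Layer 4: α = (0.86 + 0.08×1.8)×10⁻⁴ = 1.004×10⁻⁴ K⁻¹
0–240 m: 240 × 0.66 × 2.62×10⁻⁴ = 0.0415008 m
Layer 2: 1.5 × 1.98×10⁻⁴ × 290 = 0.08613 m
530–750 m: 0.37 × 1.524×10⁻⁴ × 220 = 0.01240536 m
930 × 1.004×10⁻⁴ × 0.16 = 0.01493952 m
Δh = 0.0415008 + 0.08613 + 0.01240536 + 0.01493952 = 0.15497568 m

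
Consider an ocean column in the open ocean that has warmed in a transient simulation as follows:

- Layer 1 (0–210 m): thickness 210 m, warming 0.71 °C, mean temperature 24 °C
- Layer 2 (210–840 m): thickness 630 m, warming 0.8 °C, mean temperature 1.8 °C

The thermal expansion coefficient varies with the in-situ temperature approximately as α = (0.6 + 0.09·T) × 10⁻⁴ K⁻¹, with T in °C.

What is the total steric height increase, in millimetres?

79.6 mm

Layer 1: α = (0.6 + 0.09×24)×10⁻⁴ = 2.76×10⁻⁴ K⁻¹
Layer 2: α = (0.6 + 0.09×1.8)×10⁻⁴ = 0.762×10⁻⁴ K⁻¹
0.71 × 210 × 2.76×10⁻⁴ = 0.0411516 m
Layer 2: 0.8 × 630 × 0.762×10⁻⁴ = 0.0384048 m
Δh = 0.0411516 + 0.0384048 = 0.0795564 m ≈ 79.6 mm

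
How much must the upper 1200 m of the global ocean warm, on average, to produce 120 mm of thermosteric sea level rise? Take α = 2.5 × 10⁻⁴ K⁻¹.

ΔT = Δh/(αH) = 0.12 / (2.5×10⁻⁴ × 1200) = 0.4000 K

about 0.400 K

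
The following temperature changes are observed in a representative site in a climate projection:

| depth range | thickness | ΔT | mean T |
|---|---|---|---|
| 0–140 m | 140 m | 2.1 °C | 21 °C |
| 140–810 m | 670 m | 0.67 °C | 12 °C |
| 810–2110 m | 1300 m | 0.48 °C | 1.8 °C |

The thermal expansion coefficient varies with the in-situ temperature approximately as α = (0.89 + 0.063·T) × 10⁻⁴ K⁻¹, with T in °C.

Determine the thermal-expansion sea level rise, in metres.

Δh = 0.20 m

Layer 1: α = (0.89 + 0.063×21)×10⁻⁴ = 2.213×10⁻⁴ K⁻¹
Layer 2: α = (0.89 + 0.063×12)×10⁻⁴ = 1.646×10⁻⁴ K⁻¹
Layer 3: α = (0.89 + 0.063×1.8)×10⁻⁴ = 1.0034×10⁻⁴ K⁻¹
Layer 1: 140 × 2.213×10⁻⁴ × 2.1 = 0.0650622 m
1.646×10⁻⁴ × 0.67 × 670 = 0.07388894 m
810–2110 m: 1.0034×10⁻⁴ × 0.48 × 1300 = 0.06261216 m
Δh = 0.0650622 + 0.07388894 + 0.06261216 = 0.2015633 m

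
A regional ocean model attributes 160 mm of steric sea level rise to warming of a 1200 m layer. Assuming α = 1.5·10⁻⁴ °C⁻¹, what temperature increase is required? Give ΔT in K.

0.889 K

ΔT = Δh/(αH) = 0.16 / (1.5×10⁻⁴ × 1200) ≈ 0.8889 K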